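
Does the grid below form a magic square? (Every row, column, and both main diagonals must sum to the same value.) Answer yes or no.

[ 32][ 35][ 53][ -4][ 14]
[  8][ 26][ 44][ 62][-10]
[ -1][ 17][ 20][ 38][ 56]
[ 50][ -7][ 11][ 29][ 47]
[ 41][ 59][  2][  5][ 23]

Row 1: 32 + 35 + 53 + (-4) + 14 = 130.
Row 2: 8 + 26 + 44 + 62 + (-10) = 130.
Row 3: -1 + 17 + 20 + 38 + 56 = 130.
Row 4: 50 + (-7) + 11 + 29 + 47 = 130.
Row 5: 41 + 59 + 2 + 5 + 23 = 130.
Column 1: 32 + 8 + (-1) + 50 + 41 = 130.
Column 2: 35 + 26 + 17 + (-7) + 59 = 130.
Column 3: 53 + 44 + 20 + 11 + 2 = 130.
Column 4: -4 + 62 + 38 + 29 + 5 = 130.
Column 5: 14 + (-10) + 56 + 47 + 23 = 130.
Main diagonal: 32 + 26 + 20 + 29 + 23 = 130.
Anti-diagonal: 14 + 62 + 20 + (-7) + 41 = 130.
All lines sum to 130.

Yes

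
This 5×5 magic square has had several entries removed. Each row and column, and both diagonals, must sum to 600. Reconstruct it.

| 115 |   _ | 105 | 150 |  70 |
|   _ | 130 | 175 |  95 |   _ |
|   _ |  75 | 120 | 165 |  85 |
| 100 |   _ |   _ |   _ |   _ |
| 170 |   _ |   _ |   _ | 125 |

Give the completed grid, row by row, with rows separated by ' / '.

115 160 105 150 70 / 60 130 175 95 140 / 155 75 120 165 85 / 100 145 65 110 180 / 170 90 135 80 125

From row 1, 600 − (115 + 105 + 150 + 70) gives (1,2) = 160.
Row 3: 75 + 120 + 165 + 85 + ? = 600, so (3,1) = 155.
The remaining cell in column 1 is (2,1) = 600 − 540 = 60.
Main diagonal: 115 + 130 + 120 + 125 + ? = 600, so (4,4) = 110.
Anti-diagonal needs 600; the known cells sum to 455, so (4,2) = 145.
Using row 2: 60 + 130 + 175 + 95 + ? → (2,5) = 600 − 460 = 140.
The remaining cell in column 2 is (5,2) = 600 − 510 = 90.
Column 4 must total 600; the given cells sum to 520, so (5,4) = 80.
The remaining cell in column 5 is (4,5) = 600 − 420 = 180.
Using row 4: 100 + 145 + 110 + 180 + ? → (4,3) = 600 − 535 = 65.
Row 5: 170 + 90 + 80 + 125 + ? = 600, so (5,3) = 135.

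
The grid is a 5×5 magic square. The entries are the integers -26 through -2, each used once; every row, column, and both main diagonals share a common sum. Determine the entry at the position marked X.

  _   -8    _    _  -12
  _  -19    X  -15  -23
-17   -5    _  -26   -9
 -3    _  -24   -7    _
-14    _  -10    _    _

-2

The entries are -26 through -2, which sum to -350, so each line sums to -350/5 = -70.
Row 3: -17 + (-5) + (-26) + (-9) + ? = -70, so (3,3) = -13.
Anti-diagonal needs -70; the known cells sum to -54, so (4,2) = -16.
From row 4, -70 − (-3 + (-16) + (-24) + (-7)) gives (4,5) = -20.
Column 2 needs -70; the known cells sum to -48, so (5,2) = -22.
From column 5, -70 − (-12 + (-23) + (-9) + (-20)) gives (5,5) = -6.
The remaining cell in main diagonal is (1,1) = -70 − (-45) = -25.
Row 5: -14 + (-22) + (-10) + (-6) + ? = -70, so (5,4) = -18.
Using column 1: -25 + (-17) + (-3) + (-14) + ? → (2,1) = -70 − (-59) = -11.
Column 4 must total -70; the given cells sum to -66, so (1,4) = -4.
Row 1 needs -70; the known cells sum to -49, so (1,3) = -21.
From row 2, -70 − (-11 + (-19) + (-15) + (-23)) gives (2,3) = -2.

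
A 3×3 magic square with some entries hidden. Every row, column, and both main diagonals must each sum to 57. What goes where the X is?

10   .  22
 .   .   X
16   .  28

Row 1 must total 57; the given cells sum to 32, so (1,2) = 25.
Row 3 needs 57; the known cells sum to 44, so (3,2) = 13.
Column 1 must total 57; the given cells sum to 26, so (2,1) = 31.
Column 2 needs 57; the known cells sum to 38, so (2,2) = 19.
Using column 3: 22 + 28 + ? → (2,3) = 57 − 50 = 7.

7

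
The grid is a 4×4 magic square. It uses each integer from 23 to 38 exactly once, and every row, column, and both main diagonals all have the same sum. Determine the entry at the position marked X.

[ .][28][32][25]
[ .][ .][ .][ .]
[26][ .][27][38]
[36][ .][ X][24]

33

The entries are 23 through 38, which sum to 488, so each line sums to 488/4 = 122.
From row 1, 122 − (28 + 32 + 25) gives (1,1) = 37.
Row 3 needs 122; the known cells sum to 91, so (3,2) = 31.
Using column 1: 37 + 26 + 36 + ? → (2,1) = 122 − 99 = 23.
Column 4 must total 122; the given cells sum to 87, so (2,4) = 35.
Main diagonal must total 122; the given cells sum to 88, so (2,2) = 34.
Anti-diagonal needs 122; the known cells sum to 92, so (2,3) = 30.
From column 2, 122 − (28 + 34 + 31) gives (4,2) = 29.
Using column 3: 32 + 30 + 27 + ? → (4,3) = 122 − 89 = 33.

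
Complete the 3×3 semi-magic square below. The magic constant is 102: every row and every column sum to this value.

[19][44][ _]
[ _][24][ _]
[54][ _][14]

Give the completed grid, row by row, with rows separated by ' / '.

19 44 39 / 29 24 49 / 54 34 14

Row 1 must total 102; the given cells sum to 63, so (1,3) = 39.
Row 3 must total 102; the given cells sum to 68, so (3,2) = 34.
The remaining cell in column 1 is (2,1) = 102 − 73 = 29.
Column 3 needs 102; the known cells sum to 53, so (2,3) = 49.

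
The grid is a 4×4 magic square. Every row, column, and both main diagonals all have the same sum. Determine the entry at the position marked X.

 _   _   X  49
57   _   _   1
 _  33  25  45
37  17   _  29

53

Column 4 is complete and sums to 124; that is the magic constant.
Row 3 needs 124; the known cells sum to 103, so (3,1) = 21.
The remaining cell in row 4 is (4,3) = 124 − 83 = 41.
Using column 1: 57 + 21 + 37 + ? → (1,1) = 124 − 115 = 9.
Main diagonal must total 124; the given cells sum to 63, so (2,2) = 61.
Anti-diagonal must total 124; the given cells sum to 119, so (2,3) = 5.
Using column 2: 61 + 33 + 17 + ? → (1,2) = 124 − 111 = 13.
Column 3 needs 124; the known cells sum to 71, so (1,3) = 53.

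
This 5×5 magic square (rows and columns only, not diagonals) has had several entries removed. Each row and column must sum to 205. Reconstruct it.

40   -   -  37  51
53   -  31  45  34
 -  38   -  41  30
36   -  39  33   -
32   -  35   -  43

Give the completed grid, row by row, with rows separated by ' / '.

40 29 48 37 51 / 53 42 31 45 34 / 44 38 52 41 30 / 36 50 39 33 47 / 32 46 35 49 43

The remaining cell in row 2 is (2,2) = 205 − 163 = 42.
Column 1 must total 205; the given cells sum to 161, so (3,1) = 44.
From column 4, 205 − (37 + 45 + 41 + 33) gives (5,4) = 49.
Column 5 must total 205; the given cells sum to 158, so (4,5) = 47.
Row 3: 44 + 38 + 41 + 30 + ? = 205, so (3,3) = 52.
From row 4, 205 − (36 + 39 + 33 + 47) gives (4,2) = 50.
From row 5, 205 − (32 + 35 + 49 + 43) gives (5,2) = 46.
The remaining cell in column 2 is (1,2) = 205 − 176 = 29.
The remaining cell in column 3 is (1,3) = 205 − 157 = 48.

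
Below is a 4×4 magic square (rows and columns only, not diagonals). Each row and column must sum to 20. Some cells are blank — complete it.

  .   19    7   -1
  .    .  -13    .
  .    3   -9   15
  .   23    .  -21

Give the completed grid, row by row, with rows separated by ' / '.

-5 19 7 -1 / 31 -25 -13 27 / 11 3 -9 15 / -17 23 35 -21

From row 1, 20 − (19 + 7 + (-1)) gives (1,1) = -5.
From row 3, 20 − (3 + (-9) + 15) gives (3,1) = 11.
The remaining cell in column 2 is (2,2) = 20 − 45 = -25.
From column 3, 20 − (7 + (-13) + (-9)) gives (4,3) = 35.
From column 4, 20 − (-1 + 15 + (-21)) gives (2,4) = 27.
Row 2: -25 + (-13) + 27 + ? = 20, so (2,1) = 31.
Row 4 must total 20; the given cells sum to 37, so (4,1) = -17.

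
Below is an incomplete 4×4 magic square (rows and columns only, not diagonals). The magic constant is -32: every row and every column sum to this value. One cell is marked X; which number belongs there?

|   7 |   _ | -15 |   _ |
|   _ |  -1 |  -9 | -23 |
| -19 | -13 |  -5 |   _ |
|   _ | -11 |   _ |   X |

3

From row 2, -32 − (-1 + (-9) + (-23)) gives (2,1) = 1.
Row 3: -19 + (-13) + (-5) + ? = -32, so (3,4) = 5.
Column 1 must total -32; the given cells sum to -11, so (4,1) = -21.
From column 2, -32 − (-1 + (-13) + (-11)) gives (1,2) = -7.
Column 3: -15 + (-9) + (-5) + ? = -32, so (4,3) = -3.
Row 1 must total -32; the given cells sum to -15, so (1,4) = -17.
Row 4 needs -32; the known cells sum to -35, so (4,4) = 3.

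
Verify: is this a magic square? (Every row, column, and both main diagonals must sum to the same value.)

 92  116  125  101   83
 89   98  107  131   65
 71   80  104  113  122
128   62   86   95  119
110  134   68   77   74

No — row 2 sums to 490 but row 1 sums to 517.

Row 1: 92 + 116 + 125 + 101 + 83 = 517.
Row 2: 89 + 98 + 107 + 131 + 65 = 490.
Row 3: 71 + 80 + 104 + 113 + 122 = 490.
Row 4: 128 + 62 + 86 + 95 + 119 = 490.
Row 5: 110 + 134 + 68 + 77 + 74 = 463.
Column 1: 92 + 89 + 71 + 128 + 110 = 490.
Column 2: 116 + 98 + 80 + 62 + 134 = 490.
Column 3: 125 + 107 + 104 + 86 + 68 = 490.
Column 4: 101 + 131 + 113 + 95 + 77 = 517.
Column 5: 83 + 65 + 122 + 119 + 74 = 463.
Main diagonal: 92 + 98 + 104 + 95 + 74 = 463.
Anti-diagonal: 83 + 131 + 104 + 62 + 110 = 490.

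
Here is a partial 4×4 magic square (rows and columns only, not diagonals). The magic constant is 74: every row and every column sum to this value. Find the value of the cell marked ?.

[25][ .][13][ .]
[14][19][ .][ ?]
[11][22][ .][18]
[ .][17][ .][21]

The remaining cell in row 3 is (3,3) = 74 − 51 = 23.
From column 1, 74 − (25 + 14 + 11) gives (4,1) = 24.
From column 2, 74 − (19 + 22 + 17) gives (1,2) = 16.
Row 1: 25 + 16 + 13 + ? = 74, so (1,4) = 20.
Row 4 must total 74; the given cells sum to 62, so (4,3) = 12.
Using column 3: 13 + 23 + 12 + ? → (2,3) = 74 − 48 = 26.
Using column 4: 20 + 18 + 21 + ? → (2,4) = 74 − 59 = 15.

15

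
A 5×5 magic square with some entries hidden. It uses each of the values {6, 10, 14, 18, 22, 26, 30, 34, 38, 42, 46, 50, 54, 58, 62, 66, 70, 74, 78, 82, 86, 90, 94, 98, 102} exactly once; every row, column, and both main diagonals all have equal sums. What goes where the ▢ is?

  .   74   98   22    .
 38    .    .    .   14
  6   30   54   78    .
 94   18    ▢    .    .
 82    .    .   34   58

42

The 25 entries sum to 1350, so each line sums to 1350/5 = 270.
Row 3: 6 + 30 + 54 + 78 + ? = 270, so (3,5) = 102.
Column 1 needs 270; the known cells sum to 220, so (1,1) = 50.
Row 1: 50 + 74 + 98 + 22 + ? = 270, so (1,5) = 26.
From column 5, 270 − (26 + 14 + 102 + 58) gives (4,5) = 70.
Anti-diagonal needs 270; the known cells sum to 180, so (2,4) = 90.
Using column 4: 22 + 90 + 78 + 34 + ? → (4,4) = 270 − 224 = 46.
Using main diagonal: 50 + 54 + 46 + 58 + ? → (2,2) = 270 − 208 = 62.
From row 2, 270 − (38 + 62 + 90 + 14) gives (2,3) = 66.
From row 4, 270 − (94 + 18 + 46 + 70) gives (4,3) = 42.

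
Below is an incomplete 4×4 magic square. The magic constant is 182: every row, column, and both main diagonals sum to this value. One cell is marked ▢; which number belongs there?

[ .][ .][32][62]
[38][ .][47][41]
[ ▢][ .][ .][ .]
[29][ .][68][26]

The remaining cell in row 2 is (2,2) = 182 − 126 = 56.
Using row 4: 29 + 68 + 26 + ? → (4,2) = 182 − 123 = 59.
The remaining cell in column 3 is (3,3) = 182 − 147 = 35.
Column 4 needs 182; the known cells sum to 129, so (3,4) = 53.
Main diagonal must total 182; the given cells sum to 117, so (1,1) = 65.
Using anti-diagonal: 62 + 47 + 29 + ? → (3,2) = 182 − 138 = 44.
From row 1, 182 − (65 + 32 + 62) gives (1,2) = 23.
Row 3 needs 182; the known cells sum to 132, so (3,1) = 50.

50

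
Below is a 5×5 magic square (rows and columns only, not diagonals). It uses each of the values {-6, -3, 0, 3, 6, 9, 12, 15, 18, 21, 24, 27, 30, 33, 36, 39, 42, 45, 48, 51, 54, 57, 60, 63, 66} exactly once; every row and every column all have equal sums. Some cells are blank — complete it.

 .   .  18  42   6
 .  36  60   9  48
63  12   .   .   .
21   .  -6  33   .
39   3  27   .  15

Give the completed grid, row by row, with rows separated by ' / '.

30 54 18 42 6 / -3 36 60 9 48 / 63 12 51 0 24 / 21 45 -6 33 57 / 39 3 27 66 15

The 25 entries sum to 750, so each line sums to 750/5 = 150.
From row 2, 150 − (36 + 60 + 9 + 48) gives (2,1) = -3.
The remaining cell in row 5 is (5,4) = 150 − 84 = 66.
The remaining cell in column 1 is (1,1) = 150 − 120 = 30.
From column 3, 150 − (18 + 60 + (-6) + 27) gives (3,3) = 51.
Using column 4: 42 + 9 + 33 + 66 + ? → (3,4) = 150 − 150 = 0.
From row 1, 150 − (30 + 18 + 42 + 6) gives (1,2) = 54.
Row 3: 63 + 12 + 51 + 0 + ? = 150, so (3,5) = 24.
Column 2 needs 150; the known cells sum to 105, so (4,2) = 45.
Column 5: 6 + 48 + 24 + 15 + ? = 150, so (4,5) = 57.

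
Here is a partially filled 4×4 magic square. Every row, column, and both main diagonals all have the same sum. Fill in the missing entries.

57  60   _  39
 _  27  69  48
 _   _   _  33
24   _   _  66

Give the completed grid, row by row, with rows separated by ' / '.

57 60 30 39 / 42 27 69 48 / 63 54 36 33 / 24 45 51 66

Column 4 is already complete: 39 + 48 + 33 + 66 = 186, so that is the magic constant.
Row 1: 57 + 60 + 39 + ? = 186, so (1,3) = 30.
Row 2 needs 186; the known cells sum to 144, so (2,1) = 42.
The remaining cell in column 1 is (3,1) = 186 − 123 = 63.
From main diagonal, 186 − (57 + 27 + 66) gives (3,3) = 36.
Anti-diagonal: 39 + 69 + 24 + ? = 186, so (3,2) = 54.
Using column 2: 60 + 27 + 54 + ? → (4,2) = 186 − 141 = 45.
Using column 3: 30 + 69 + 36 + ? → (4,3) = 186 − 135 = 51.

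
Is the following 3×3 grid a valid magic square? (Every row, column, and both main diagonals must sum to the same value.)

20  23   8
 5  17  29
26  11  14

Row 1: 20 + 23 + 8 = 51.
Row 2: 5 + 17 + 29 = 51.
Row 3: 26 + 11 + 14 = 51.
Column 1: 20 + 5 + 26 = 51.
Column 2: 23 + 17 + 11 = 51.
Column 3: 8 + 29 + 14 = 51.
Main diagonal: 20 + 17 + 14 = 51.
Anti-diagonal: 8 + 17 + 26 = 51.
All lines sum to 51.

Yes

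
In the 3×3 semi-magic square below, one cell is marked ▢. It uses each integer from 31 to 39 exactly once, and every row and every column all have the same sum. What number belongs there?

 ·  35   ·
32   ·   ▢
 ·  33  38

36

The entries are 31 through 39, which sum to 315, so each line sums to 315/3 = 105.
Row 3: 33 + 38 + ? = 105, so (3,1) = 34.
Using column 1: 32 + 34 + ? → (1,1) = 105 − 66 = 39.
From column 2, 105 − (35 + 33) gives (2,2) = 37.
Using row 1: 39 + 35 + ? → (1,3) = 105 − 74 = 31.
From row 2, 105 − (32 + 37) gives (2,3) = 36.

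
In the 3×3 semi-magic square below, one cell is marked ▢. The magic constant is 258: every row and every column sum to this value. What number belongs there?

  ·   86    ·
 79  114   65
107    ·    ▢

93

Column 1: 79 + 107 + ? = 258, so (1,1) = 72.
Column 2 needs 258; the known cells sum to 200, so (3,2) = 58.
Row 1 must total 258; the given cells sum to 158, so (1,3) = 100.
From row 3, 258 − (107 + 58) gives (3,3) = 93.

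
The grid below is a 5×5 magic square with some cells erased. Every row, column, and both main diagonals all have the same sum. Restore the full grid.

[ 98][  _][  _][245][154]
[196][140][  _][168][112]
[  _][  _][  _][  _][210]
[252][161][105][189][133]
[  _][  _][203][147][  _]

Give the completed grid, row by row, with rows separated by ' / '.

Row 4 is already complete: 252 + 161 + 105 + 189 + 133 = 840, so that is the magic constant.
Row 2 must total 840; the given cells sum to 616, so (2,3) = 224.
Column 4: 245 + 168 + 189 + 147 + ? = 840, so (3,4) = 91.
Column 5 needs 840; the known cells sum to 609, so (5,5) = 231.
Main diagonal needs 840; the known cells sum to 658, so (3,3) = 182.
Anti-diagonal needs 840; the known cells sum to 665, so (5,1) = 175.
The remaining cell in row 5 is (5,2) = 840 − 756 = 84.
Using column 1: 98 + 196 + 252 + 175 + ? → (3,1) = 840 − 721 = 119.
Column 3: 224 + 182 + 105 + 203 + ? = 840, so (1,3) = 126.
The remaining cell in row 1 is (1,2) = 840 − 623 = 217.
From row 3, 840 − (119 + 182 + 91 + 210) gives (3,2) = 238.

98 217 126 245 154 / 196 140 224 168 112 / 119 238 182 91 210 / 252 161 105 189 133 / 175 84 203 147 231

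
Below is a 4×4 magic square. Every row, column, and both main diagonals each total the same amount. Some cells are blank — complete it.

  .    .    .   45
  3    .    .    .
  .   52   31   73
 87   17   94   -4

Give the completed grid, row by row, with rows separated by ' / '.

66 24 59 45 / 3 101 10 80 / 38 52 31 73 / 87 17 94 -4

Row 4 is already complete: 87 + 17 + 94 + -4 = 194, so that is the magic constant.
Row 3: 52 + 31 + 73 + ? = 194, so (3,1) = 38.
Column 1: 3 + 38 + 87 + ? = 194, so (1,1) = 66.
From column 4, 194 − (45 + 73 + (-4)) gives (2,4) = 80.
Main diagonal needs 194; the known cells sum to 93, so (2,2) = 101.
Anti-diagonal: 45 + 52 + 87 + ? = 194, so (2,3) = 10.
Using column 2: 101 + 52 + 17 + ? → (1,2) = 194 − 170 = 24.
The remaining cell in column 3 is (1,3) = 194 − 135 = 59.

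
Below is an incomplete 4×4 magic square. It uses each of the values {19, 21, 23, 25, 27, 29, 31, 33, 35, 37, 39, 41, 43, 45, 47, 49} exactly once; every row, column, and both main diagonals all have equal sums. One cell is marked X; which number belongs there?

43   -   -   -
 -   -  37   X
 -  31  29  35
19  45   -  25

The 16 entries sum to 544, so each line sums to 544/4 = 136.
Using row 3: 31 + 29 + 35 + ? → (3,1) = 136 − 95 = 41.
Using row 4: 19 + 45 + 25 + ? → (4,3) = 136 − 89 = 47.
Column 1 needs 136; the known cells sum to 103, so (2,1) = 33.
Column 3: 37 + 29 + 47 + ? = 136, so (1,3) = 23.
Main diagonal must total 136; the given cells sum to 97, so (2,2) = 39.
Anti-diagonal needs 136; the known cells sum to 87, so (1,4) = 49.
Row 1: 43 + 23 + 49 + ? = 136, so (1,2) = 21.
The remaining cell in row 2 is (2,4) = 136 − 109 = 27.

27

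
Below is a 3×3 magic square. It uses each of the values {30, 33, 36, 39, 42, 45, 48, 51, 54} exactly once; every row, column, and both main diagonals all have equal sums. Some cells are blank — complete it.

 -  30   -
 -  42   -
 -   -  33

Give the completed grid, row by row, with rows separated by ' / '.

51 30 45 / 36 42 48 / 39 54 33

The 9 entries sum to 378, so each line sums to 378/3 = 126.
The remaining cell in column 2 is (3,2) = 126 − 72 = 54.
Using main diagonal: 42 + 33 + ? → (1,1) = 126 − 75 = 51.
From row 1, 126 − (51 + 30) gives (1,3) = 45.
From row 3, 126 − (54 + 33) gives (3,1) = 39.
Column 1 needs 126; the known cells sum to 90, so (2,1) = 36.
Using column 3: 45 + 33 + ? → (2,3) = 126 − 78 = 48.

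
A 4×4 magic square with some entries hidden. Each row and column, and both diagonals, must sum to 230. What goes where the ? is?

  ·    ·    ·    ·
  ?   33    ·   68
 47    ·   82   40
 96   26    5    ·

75

Row 3: 47 + 82 + 40 + ? = 230, so (3,2) = 61.
Row 4 needs 230; the known cells sum to 127, so (4,4) = 103.
Column 2 must total 230; the given cells sum to 120, so (1,2) = 110.
Using column 4: 68 + 40 + 103 + ? → (1,4) = 230 − 211 = 19.
Main diagonal must total 230; the given cells sum to 218, so (1,1) = 12.
Anti-diagonal must total 230; the given cells sum to 176, so (2,3) = 54.
From row 1, 230 − (12 + 110 + 19) gives (1,3) = 89.
Row 2: 33 + 54 + 68 + ? = 230, so (2,1) = 75.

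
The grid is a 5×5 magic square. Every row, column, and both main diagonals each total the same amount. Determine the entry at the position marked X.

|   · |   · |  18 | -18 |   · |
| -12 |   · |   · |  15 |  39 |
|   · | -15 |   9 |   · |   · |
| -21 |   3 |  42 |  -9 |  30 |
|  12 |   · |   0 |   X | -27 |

24

Row 4 is complete and sums to 45; that is the magic constant.
Column 3 needs 45; the known cells sum to 69, so (2,3) = -24.
Anti-diagonal needs 45; the known cells sum to 39, so (1,5) = 6.
Row 2: -12 + (-24) + 15 + 39 + ? = 45, so (2,2) = 27.
Column 5 must total 45; the given cells sum to 48, so (3,5) = -3.
From main diagonal, 45 − (27 + 9 + (-9) + (-27)) gives (1,1) = 45.
Row 1: 45 + 18 + (-18) + 6 + ? = 45, so (1,2) = -6.
The remaining cell in column 1 is (3,1) = 45 − 24 = 21.
From column 2, 45 − (-6 + 27 + (-15) + 3) gives (5,2) = 36.
From row 3, 45 − (21 + (-15) + 9 + (-3)) gives (3,4) = 33.
The remaining cell in row 5 is (5,4) = 45 − 21 = 24.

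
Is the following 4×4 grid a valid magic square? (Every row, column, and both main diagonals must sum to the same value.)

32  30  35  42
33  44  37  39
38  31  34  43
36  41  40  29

No — column 1 sums to 139 but column 3 sums to 146.

Row 1: 32 + 30 + 35 + 42 = 139.
Row 2: 33 + 44 + 37 + 39 = 153.
Row 3: 38 + 31 + 34 + 43 = 146.
Row 4: 36 + 41 + 40 + 29 = 146.
Column 1: 32 + 33 + 38 + 36 = 139.
Column 2: 30 + 44 + 31 + 41 = 146.
Column 3: 35 + 37 + 34 + 40 = 146.
Column 4: 42 + 39 + 43 + 29 = 153.
Main diagonal: 32 + 44 + 34 + 29 = 139.
Anti-diagonal: 42 + 37 + 31 + 36 = 146.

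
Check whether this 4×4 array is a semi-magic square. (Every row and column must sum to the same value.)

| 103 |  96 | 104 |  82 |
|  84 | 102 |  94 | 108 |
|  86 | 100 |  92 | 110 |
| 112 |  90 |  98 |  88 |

No — row 3 sums to 388 but column 1 sums to 385.

Row 1: 103 + 96 + 104 + 82 = 385.
Row 2: 84 + 102 + 94 + 108 = 388.
Row 3: 86 + 100 + 92 + 110 = 388.
Row 4: 112 + 90 + 98 + 88 = 388.
Column 1: 103 + 84 + 86 + 112 = 385.
Column 2: 96 + 102 + 100 + 90 = 388.
Column 3: 104 + 94 + 92 + 98 = 388.
Column 4: 82 + 108 + 110 + 88 = 388.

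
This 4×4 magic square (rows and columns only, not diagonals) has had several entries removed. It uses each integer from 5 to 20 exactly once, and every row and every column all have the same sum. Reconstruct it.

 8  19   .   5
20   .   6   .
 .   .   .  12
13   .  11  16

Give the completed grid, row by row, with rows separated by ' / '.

8 19 18 5 / 20 7 6 17 / 9 14 15 12 / 13 10 11 16

The entries are 5 through 20, which sum to 200, so each line sums to 200/4 = 50.
Row 1 needs 50; the known cells sum to 32, so (1,3) = 18.
Row 4: 13 + 11 + 16 + ? = 50, so (4,2) = 10.
Column 1 must total 50; the given cells sum to 41, so (3,1) = 9.
From column 3, 50 − (18 + 6 + 11) gives (3,3) = 15.
Using column 4: 5 + 12 + 16 + ? → (2,4) = 50 − 33 = 17.
Row 2 needs 50; the known cells sum to 43, so (2,2) = 7.
Using row 3: 9 + 15 + 12 + ? → (3,2) = 50 − 36 = 14.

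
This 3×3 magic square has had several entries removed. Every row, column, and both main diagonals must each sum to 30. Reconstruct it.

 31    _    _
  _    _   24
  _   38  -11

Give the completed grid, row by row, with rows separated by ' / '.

31 -18 17 / -4 10 24 / 3 38 -11

Row 3 must total 30; the given cells sum to 27, so (3,1) = 3.
Column 1 must total 30; the given cells sum to 34, so (2,1) = -4.
From column 3, 30 − (24 + (-11)) gives (1,3) = 17.
From main diagonal, 30 − (31 + (-11)) gives (2,2) = 10.
Using row 1: 31 + 17 + ? → (1,2) = 30 − 48 = -18.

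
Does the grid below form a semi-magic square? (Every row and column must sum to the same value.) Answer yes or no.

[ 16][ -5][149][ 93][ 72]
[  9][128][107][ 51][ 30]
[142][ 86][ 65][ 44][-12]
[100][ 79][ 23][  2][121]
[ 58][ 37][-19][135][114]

Row 1: 16 + (-5) + 149 + 93 + 72 = 325.
Row 2: 9 + 128 + 107 + 51 + 30 = 325.
Row 3: 142 + 86 + 65 + 44 + (-12) = 325.
Row 4: 100 + 79 + 23 + 2 + 121 = 325.
Row 5: 58 + 37 + (-19) + 135 + 114 = 325.
Column 1: 16 + 9 + 142 + 100 + 58 = 325.
Column 2: -5 + 128 + 86 + 79 + 37 = 325.
Column 3: 149 + 107 + 65 + 23 + (-19) = 325.
Column 4: 93 + 51 + 44 + 2 + 135 = 325.
Column 5: 72 + 30 + (-12) + 121 + 114 = 325.
All lines sum to 325.

Yes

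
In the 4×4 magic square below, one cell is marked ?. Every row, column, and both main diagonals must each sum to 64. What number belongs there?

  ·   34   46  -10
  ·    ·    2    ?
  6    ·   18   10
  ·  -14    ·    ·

Row 1 must total 64; the given cells sum to 70, so (1,1) = -6.
Row 3: 6 + 18 + 10 + ? = 64, so (3,2) = 30.
Using column 2: 34 + 30 + (-14) + ? → (2,2) = 64 − 50 = 14.
Column 3: 46 + 2 + 18 + ? = 64, so (4,3) = -2.
Main diagonal needs 64; the known cells sum to 26, so (4,4) = 38.
From anti-diagonal, 64 − (-10 + 2 + 30) gives (4,1) = 42.
Column 1: -6 + 6 + 42 + ? = 64, so (2,1) = 22.
From column 4, 64 − (-10 + 10 + 38) gives (2,4) = 26.

26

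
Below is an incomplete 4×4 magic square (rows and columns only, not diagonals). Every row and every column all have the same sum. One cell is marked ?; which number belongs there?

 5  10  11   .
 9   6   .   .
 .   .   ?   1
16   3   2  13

Row 4 is complete and sums to 34; that is the magic constant.
Row 1 must total 34; the given cells sum to 26, so (1,4) = 8.
Column 1 needs 34; the known cells sum to 30, so (3,1) = 4.
Column 2: 10 + 6 + 3 + ? = 34, so (3,2) = 15.
The remaining cell in column 4 is (2,4) = 34 − 22 = 12.
From row 2, 34 − (9 + 6 + 12) gives (2,3) = 7.
From row 3, 34 − (4 + 15 + 1) gives (3,3) = 14.

14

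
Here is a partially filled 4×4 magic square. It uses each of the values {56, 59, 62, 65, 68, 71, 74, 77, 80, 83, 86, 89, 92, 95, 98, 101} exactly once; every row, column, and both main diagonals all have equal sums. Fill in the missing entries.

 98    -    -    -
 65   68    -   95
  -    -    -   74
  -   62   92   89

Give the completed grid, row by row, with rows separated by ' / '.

98 83 77 56 / 65 68 86 95 / 80 101 59 74 / 71 62 92 89

The 16 entries sum to 1256, so each line sums to 1256/4 = 314.
The remaining cell in row 2 is (2,3) = 314 − 228 = 86.
From row 4, 314 − (62 + 92 + 89) gives (4,1) = 71.
From column 1, 314 − (98 + 65 + 71) gives (3,1) = 80.
From column 4, 314 − (95 + 74 + 89) gives (1,4) = 56.
Main diagonal must total 314; the given cells sum to 255, so (3,3) = 59.
From anti-diagonal, 314 − (56 + 86 + 71) gives (3,2) = 101.
From column 2, 314 − (68 + 101 + 62) gives (1,2) = 83.
From column 3, 314 − (86 + 59 + 92) gives (1,3) = 77.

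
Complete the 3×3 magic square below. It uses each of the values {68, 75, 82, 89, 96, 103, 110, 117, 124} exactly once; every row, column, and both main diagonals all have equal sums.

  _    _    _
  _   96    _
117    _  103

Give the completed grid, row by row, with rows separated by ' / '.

89 124 75 / 82 96 110 / 117 68 103

The 9 entries sum to 864, so each line sums to 864/3 = 288.
From row 3, 288 − (117 + 103) gives (3,2) = 68.
The remaining cell in column 2 is (1,2) = 288 − 164 = 124.
The remaining cell in main diagonal is (1,1) = 288 − 199 = 89.
Using anti-diagonal: 96 + 117 + ? → (1,3) = 288 − 213 = 75.
Column 1: 89 + 117 + ? = 288, so (2,1) = 82.
Column 3 must total 288; the given cells sum to 178, so (2,3) = 110.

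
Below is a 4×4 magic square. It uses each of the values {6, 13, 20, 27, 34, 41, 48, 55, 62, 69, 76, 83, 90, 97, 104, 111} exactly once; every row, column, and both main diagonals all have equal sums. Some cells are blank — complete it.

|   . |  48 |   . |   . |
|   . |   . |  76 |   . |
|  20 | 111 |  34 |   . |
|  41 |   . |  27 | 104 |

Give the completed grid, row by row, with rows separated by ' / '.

83 48 97 6 / 90 13 76 55 / 20 111 34 69 / 41 62 27 104

The 16 entries sum to 936, so each line sums to 936/4 = 234.
Row 3 must total 234; the given cells sum to 165, so (3,4) = 69.
The remaining cell in row 4 is (4,2) = 234 − 172 = 62.
From column 2, 234 − (48 + 111 + 62) gives (2,2) = 13.
Column 3: 76 + 34 + 27 + ? = 234, so (1,3) = 97.
Main diagonal must total 234; the given cells sum to 151, so (1,1) = 83.
Anti-diagonal needs 234; the known cells sum to 228, so (1,4) = 6.
The remaining cell in column 1 is (2,1) = 234 − 144 = 90.
The remaining cell in column 4 is (2,4) = 234 − 179 = 55.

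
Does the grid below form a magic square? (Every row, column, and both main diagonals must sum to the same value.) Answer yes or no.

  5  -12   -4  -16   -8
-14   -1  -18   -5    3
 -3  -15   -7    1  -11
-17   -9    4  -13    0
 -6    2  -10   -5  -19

No — column 2 sums to -35 but column 4 sums to -38.

Row 1: 5 + (-12) + (-4) + (-16) + (-8) = -35.
Row 2: -14 + (-1) + (-18) + (-5) + 3 = -35.
Row 3: -3 + (-15) + (-7) + 1 + (-11) = -35.
Row 4: -17 + (-9) + 4 + (-13) + 0 = -35.
Row 5: -6 + 2 + (-10) + (-5) + (-19) = -38.
Column 1: 5 + (-14) + (-3) + (-17) + (-6) = -35.
Column 2: -12 + (-1) + (-15) + (-9) + 2 = -35.
Column 3: -4 + (-18) + (-7) + 4 + (-10) = -35.
Column 4: -16 + (-5) + 1 + (-13) + (-5) = -38.
Column 5: -8 + 3 + (-11) + 0 + (-19) = -35.
Main diagonal: 5 + (-1) + (-7) + (-13) + (-19) = -35.
Anti-diagonal: -8 + (-5) + (-7) + (-9) + (-6) = -35.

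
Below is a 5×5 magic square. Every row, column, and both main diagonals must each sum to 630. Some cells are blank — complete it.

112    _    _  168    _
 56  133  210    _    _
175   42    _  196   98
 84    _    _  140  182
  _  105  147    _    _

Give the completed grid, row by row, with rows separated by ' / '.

Using row 3: 175 + 42 + 196 + 98 + ? → (3,3) = 630 − 511 = 119.
Column 1: 112 + 56 + 175 + 84 + ? = 630, so (5,1) = 203.
Using main diagonal: 112 + 133 + 119 + 140 + ? → (5,5) = 630 − 504 = 126.
From row 5, 630 − (203 + 105 + 147 + 126) gives (5,4) = 49.
Column 4: 168 + 196 + 140 + 49 + ? = 630, so (2,4) = 77.
The remaining cell in row 2 is (2,5) = 630 − 476 = 154.
Using column 5: 154 + 98 + 182 + 126 + ? → (1,5) = 630 − 560 = 70.
From anti-diagonal, 630 − (70 + 77 + 119 + 203) gives (4,2) = 161.
The remaining cell in row 4 is (4,3) = 630 − 567 = 63.
Using column 2: 133 + 42 + 161 + 105 + ? → (1,2) = 630 − 441 = 189.
Column 3 must total 630; the given cells sum to 539, so (1,3) = 91.

112 189 91 168 70 / 56 133 210 77 154 / 175 42 119 196 98 / 84 161 63 140 182 / 203 105 147 49 126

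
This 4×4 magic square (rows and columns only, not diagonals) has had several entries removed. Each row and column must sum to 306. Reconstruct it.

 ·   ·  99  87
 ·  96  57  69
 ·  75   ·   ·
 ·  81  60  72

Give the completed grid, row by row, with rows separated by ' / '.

66 54 99 87 / 84 96 57 69 / 63 75 90 78 / 93 81 60 72

Row 2 must total 306; the given cells sum to 222, so (2,1) = 84.
Row 4 must total 306; the given cells sum to 213, so (4,1) = 93.
The remaining cell in column 2 is (1,2) = 306 − 252 = 54.
Column 3: 99 + 57 + 60 + ? = 306, so (3,3) = 90.
Column 4 needs 306; the known cells sum to 228, so (3,4) = 78.
Row 1 needs 306; the known cells sum to 240, so (1,1) = 66.
Using row 3: 75 + 90 + 78 + ? → (3,1) = 306 − 243 = 63.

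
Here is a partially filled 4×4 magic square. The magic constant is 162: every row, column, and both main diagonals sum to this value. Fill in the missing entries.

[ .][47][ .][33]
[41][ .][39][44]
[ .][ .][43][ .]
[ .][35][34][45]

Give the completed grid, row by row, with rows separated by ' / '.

Row 2: 41 + 39 + 44 + ? = 162, so (2,2) = 38.
Row 4 must total 162; the given cells sum to 114, so (4,1) = 48.
Using column 2: 47 + 38 + 35 + ? → (3,2) = 162 − 120 = 42.
Column 3 needs 162; the known cells sum to 116, so (1,3) = 46.
The remaining cell in column 4 is (3,4) = 162 − 122 = 40.
Using main diagonal: 38 + 43 + 45 + ? → (1,1) = 162 − 126 = 36.
Row 3: 42 + 43 + 40 + ? = 162, so (3,1) = 37.

36 47 46 33 / 41 38 39 44 / 37 42 43 40 / 48 35 34 45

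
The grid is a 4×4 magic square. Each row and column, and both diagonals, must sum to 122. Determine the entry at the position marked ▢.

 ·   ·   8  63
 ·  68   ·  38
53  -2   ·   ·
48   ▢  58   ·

23

Using anti-diagonal: 63 + (-2) + 48 + ? → (2,3) = 122 − 109 = 13.
The remaining cell in row 2 is (2,1) = 122 − 119 = 3.
Column 1 must total 122; the given cells sum to 104, so (1,1) = 18.
The remaining cell in column 3 is (3,3) = 122 − 79 = 43.
Main diagonal must total 122; the given cells sum to 129, so (4,4) = -7.
The remaining cell in row 1 is (1,2) = 122 − 89 = 33.
Using row 3: 53 + (-2) + 43 + ? → (3,4) = 122 − 94 = 28.
Using row 4: 48 + 58 + (-7) + ? → (4,2) = 122 − 99 = 23.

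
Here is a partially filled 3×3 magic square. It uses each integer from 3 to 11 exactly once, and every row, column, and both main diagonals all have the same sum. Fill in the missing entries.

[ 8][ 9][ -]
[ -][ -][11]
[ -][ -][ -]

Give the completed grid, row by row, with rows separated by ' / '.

8 9 4 / 3 7 11 / 10 5 6

The entries are 3 through 11, which sum to 63, so each line sums to 63/3 = 21.
Row 1 must total 21; the given cells sum to 17, so (1,3) = 4.
Column 3 must total 21; the given cells sum to 15, so (3,3) = 6.
From main diagonal, 21 − (8 + 6) gives (2,2) = 7.
Anti-diagonal must total 21; the given cells sum to 11, so (3,1) = 10.
Row 2 must total 21; the given cells sum to 18, so (2,1) = 3.
Using row 3: 10 + 6 + ? → (3,2) = 21 − 16 = 5.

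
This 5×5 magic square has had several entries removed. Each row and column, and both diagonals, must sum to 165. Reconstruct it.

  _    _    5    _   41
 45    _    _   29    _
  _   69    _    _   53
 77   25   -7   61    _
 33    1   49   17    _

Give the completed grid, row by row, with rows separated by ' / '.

Row 4 needs 165; the known cells sum to 156, so (4,5) = 9.
From row 5, 165 − (33 + 1 + 49 + 17) gives (5,5) = 65.
Column 5: 41 + 53 + 9 + 65 + ? = 165, so (2,5) = -3.
Anti-diagonal needs 165; the known cells sum to 128, so (3,3) = 37.
Column 3: 5 + 37 + (-7) + 49 + ? = 165, so (2,3) = 81.
Row 2 must total 165; the given cells sum to 152, so (2,2) = 13.
Column 2 must total 165; the given cells sum to 108, so (1,2) = 57.
Main diagonal needs 165; the known cells sum to 176, so (1,1) = -11.
From row 1, 165 − (-11 + 57 + 5 + 41) gives (1,4) = 73.
Column 1: -11 + 45 + 77 + 33 + ? = 165, so (3,1) = 21.
Column 4: 73 + 29 + 61 + 17 + ? = 165, so (3,4) = -15.

-11 57 5 73 41 / 45 13 81 29 -3 / 21 69 37 -15 53 / 77 25 -7 61 9 / 33 1 49 17 65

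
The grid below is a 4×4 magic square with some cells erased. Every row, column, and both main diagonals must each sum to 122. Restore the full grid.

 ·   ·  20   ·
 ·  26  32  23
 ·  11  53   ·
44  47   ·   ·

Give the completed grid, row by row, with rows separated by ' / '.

Using row 2: 26 + 32 + 23 + ? → (2,1) = 122 − 81 = 41.
Column 2: 26 + 11 + 47 + ? = 122, so (1,2) = 38.
Using column 3: 20 + 32 + 53 + ? → (4,3) = 122 − 105 = 17.
Anti-diagonal: 32 + 11 + 44 + ? = 122, so (1,4) = 35.
From row 1, 122 − (38 + 20 + 35) gives (1,1) = 29.
From row 4, 122 − (44 + 47 + 17) gives (4,4) = 14.
The remaining cell in column 1 is (3,1) = 122 − 114 = 8.
Column 4 needs 122; the known cells sum to 72, so (3,4) = 50.

29 38 20 35 / 41 26 32 23 / 8 11 53 50 / 44 47 17 14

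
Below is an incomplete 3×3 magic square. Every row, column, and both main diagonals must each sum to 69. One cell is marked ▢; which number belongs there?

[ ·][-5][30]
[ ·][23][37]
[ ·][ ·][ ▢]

2

Using row 1: -5 + 30 + ? → (1,1) = 69 − 25 = 44.
Using row 2: 23 + 37 + ? → (2,1) = 69 − 60 = 9.
From column 1, 69 − (44 + 9) gives (3,1) = 16.
Column 2 must total 69; the given cells sum to 18, so (3,2) = 51.
Column 3: 30 + 37 + ? = 69, so (3,3) = 2.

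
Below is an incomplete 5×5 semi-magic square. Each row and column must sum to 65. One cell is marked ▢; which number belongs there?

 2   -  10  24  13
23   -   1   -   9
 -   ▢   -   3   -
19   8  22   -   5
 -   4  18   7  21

Row 1: 2 + 10 + 24 + 13 + ? = 65, so (1,2) = 16.
The remaining cell in row 4 is (4,4) = 65 − 54 = 11.
Row 5: 4 + 18 + 7 + 21 + ? = 65, so (5,1) = 15.
The remaining cell in column 1 is (3,1) = 65 − 59 = 6.
The remaining cell in column 3 is (3,3) = 65 − 51 = 14.
The remaining cell in column 4 is (2,4) = 65 − 45 = 20.
Using column 5: 13 + 9 + 5 + 21 + ? → (3,5) = 65 − 48 = 17.
The remaining cell in row 2 is (2,2) = 65 − 53 = 12.
From row 3, 65 − (6 + 14 + 3 + 17) gives (3,2) = 25.

25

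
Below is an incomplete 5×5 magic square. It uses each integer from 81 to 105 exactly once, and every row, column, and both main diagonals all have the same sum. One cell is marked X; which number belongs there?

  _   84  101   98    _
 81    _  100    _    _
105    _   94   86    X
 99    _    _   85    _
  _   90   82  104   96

The entries are 81 through 105, which sum to 2325, so each line sums to 2325/5 = 465.
The remaining cell in row 5 is (5,1) = 465 − 372 = 93.
The remaining cell in column 1 is (1,1) = 465 − 378 = 87.
From column 3, 465 − (101 + 100 + 94 + 82) gives (4,3) = 88.
From column 4, 465 − (98 + 86 + 85 + 104) gives (2,4) = 92.
From main diagonal, 465 − (87 + 94 + 85 + 96) gives (2,2) = 103.
Row 1: 87 + 84 + 101 + 98 + ? = 465, so (1,5) = 95.
From row 2, 465 − (81 + 103 + 100 + 92) gives (2,5) = 89.
Anti-diagonal must total 465; the given cells sum to 374, so (4,2) = 91.
Using row 4: 99 + 91 + 88 + 85 + ? → (4,5) = 465 − 363 = 102.
Column 2 needs 465; the known cells sum to 368, so (3,2) = 97.
Column 5 must total 465; the given cells sum to 382, so (3,5) = 83.

83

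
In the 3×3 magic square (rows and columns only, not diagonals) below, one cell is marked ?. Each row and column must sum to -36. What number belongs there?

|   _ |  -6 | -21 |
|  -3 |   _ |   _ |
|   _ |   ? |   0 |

Row 1: -6 + (-21) + ? = -36, so (1,1) = -9.
Using column 1: -9 + (-3) + ? → (3,1) = -36 − (-12) = -24.
Column 3 needs -36; the known cells sum to -21, so (2,3) = -15.
Row 2 needs -36; the known cells sum to -18, so (2,2) = -18.
Row 3 needs -36; the known cells sum to -24, so (3,2) = -12.

-12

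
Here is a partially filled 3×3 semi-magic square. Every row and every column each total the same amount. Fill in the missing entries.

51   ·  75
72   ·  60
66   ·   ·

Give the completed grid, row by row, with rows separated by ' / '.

Column 1 is already complete: 51 + 72 + 66 = 189, so that is the magic constant.
From row 1, 189 − (51 + 75) gives (1,2) = 63.
Row 2 needs 189; the known cells sum to 132, so (2,2) = 57.
Column 2 must total 189; the given cells sum to 120, so (3,2) = 69.
Column 3: 75 + 60 + ? = 189, so (3,3) = 54.

51 63 75 / 72 57 60 / 66 69 54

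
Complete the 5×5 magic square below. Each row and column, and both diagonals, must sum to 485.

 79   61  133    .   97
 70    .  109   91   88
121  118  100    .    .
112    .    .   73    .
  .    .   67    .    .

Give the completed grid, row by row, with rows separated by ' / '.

79 61 133 115 97 / 70 127 109 91 88 / 121 118 100 82 64 / 112 94 76 73 130 / 103 85 67 124 106

From row 1, 485 − (79 + 61 + 133 + 97) gives (1,4) = 115.
The remaining cell in row 2 is (2,2) = 485 − 358 = 127.
Using column 1: 79 + 70 + 121 + 112 + ? → (5,1) = 485 − 382 = 103.
Column 3 needs 485; the known cells sum to 409, so (4,3) = 76.
Main diagonal needs 485; the known cells sum to 379, so (5,5) = 106.
Anti-diagonal: 97 + 91 + 100 + 103 + ? = 485, so (4,2) = 94.
Row 4: 112 + 94 + 76 + 73 + ? = 485, so (4,5) = 130.
Using column 2: 61 + 127 + 118 + 94 + ? → (5,2) = 485 − 400 = 85.
Column 5 must total 485; the given cells sum to 421, so (3,5) = 64.
Row 3 must total 485; the given cells sum to 403, so (3,4) = 82.
From row 5, 485 − (103 + 85 + 67 + 106) gives (5,4) = 124.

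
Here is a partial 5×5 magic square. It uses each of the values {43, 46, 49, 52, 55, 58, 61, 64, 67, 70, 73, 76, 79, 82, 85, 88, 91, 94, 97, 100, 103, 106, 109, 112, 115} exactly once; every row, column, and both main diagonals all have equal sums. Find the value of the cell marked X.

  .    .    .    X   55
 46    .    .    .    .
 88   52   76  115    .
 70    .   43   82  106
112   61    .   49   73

The 25 entries sum to 1975, so each line sums to 1975/5 = 395.
The remaining cell in row 3 is (3,5) = 395 − 331 = 64.
Row 4 must total 395; the given cells sum to 301, so (4,2) = 94.
The remaining cell in row 5 is (5,3) = 395 − 295 = 100.
From column 1, 395 − (46 + 88 + 70 + 112) gives (1,1) = 79.
From column 5, 395 − (55 + 64 + 106 + 73) gives (2,5) = 97.
Main diagonal needs 395; the known cells sum to 310, so (2,2) = 85.
The remaining cell in anti-diagonal is (2,4) = 395 − 337 = 58.
Row 2: 46 + 85 + 58 + 97 + ? = 395, so (2,3) = 109.
From column 2, 395 − (85 + 52 + 94 + 61) gives (1,2) = 103.
Column 3 needs 395; the known cells sum to 328, so (1,3) = 67.
From column 4, 395 − (58 + 115 + 82 + 49) gives (1,4) = 91.

91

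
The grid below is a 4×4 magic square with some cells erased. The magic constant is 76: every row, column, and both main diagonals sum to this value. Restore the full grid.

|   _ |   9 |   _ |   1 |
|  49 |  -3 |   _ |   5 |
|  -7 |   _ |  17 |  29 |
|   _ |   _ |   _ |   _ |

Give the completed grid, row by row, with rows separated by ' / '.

The remaining cell in row 2 is (2,3) = 76 − 51 = 25.
Row 3 needs 76; the known cells sum to 39, so (3,2) = 37.
The remaining cell in column 2 is (4,2) = 76 − 43 = 33.
Column 4 needs 76; the known cells sum to 35, so (4,4) = 41.
Main diagonal must total 76; the given cells sum to 55, so (1,1) = 21.
Anti-diagonal must total 76; the given cells sum to 63, so (4,1) = 13.
The remaining cell in row 1 is (1,3) = 76 − 31 = 45.
Row 4 needs 76; the known cells sum to 87, so (4,3) = -11.

21 9 45 1 / 49 -3 25 5 / -7 37 17 29 / 13 33 -11 41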